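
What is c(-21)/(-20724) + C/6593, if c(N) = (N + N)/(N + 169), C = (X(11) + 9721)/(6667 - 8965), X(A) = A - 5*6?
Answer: -808921631/1290820631848 ≈ -0.00062667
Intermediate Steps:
X(A) = -30 + A (X(A) = A - 30 = -30 + A)
C = -1617/383 (C = ((-30 + 11) + 9721)/(6667 - 8965) = (-19 + 9721)/(-2298) = 9702*(-1/2298) = -1617/383 ≈ -4.2219)
c(N) = 2*N/(169 + N) (c(N) = (2*N)/(169 + N) = 2*N/(169 + N))
c(-21)/(-20724) + C/6593 = (2*(-21)/(169 - 21))/(-20724) - 1617/383/6593 = (2*(-21)/148)*(-1/20724) - 1617/383*1/6593 = (2*(-21)*(1/148))*(-1/20724) - 1617/2525119 = -21/74*(-1/20724) - 1617/2525119 = 7/511192 - 1617/2525119 = -808921631/1290820631848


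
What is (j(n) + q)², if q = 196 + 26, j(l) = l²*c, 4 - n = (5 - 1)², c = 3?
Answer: 427716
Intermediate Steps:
n = -12 (n = 4 - (5 - 1)² = 4 - 1*4² = 4 - 1*16 = 4 - 16 = -12)
j(l) = 3*l² (j(l) = l²*3 = 3*l²)
q = 222
(j(n) + q)² = (3*(-12)² + 222)² = (3*144 + 222)² = (432 + 222)² = 654² = 427716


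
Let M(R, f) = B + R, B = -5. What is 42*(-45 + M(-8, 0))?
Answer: -2436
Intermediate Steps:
M(R, f) = -5 + R
42*(-45 + M(-8, 0)) = 42*(-45 + (-5 - 8)) = 42*(-45 - 13) = 42*(-58) = -2436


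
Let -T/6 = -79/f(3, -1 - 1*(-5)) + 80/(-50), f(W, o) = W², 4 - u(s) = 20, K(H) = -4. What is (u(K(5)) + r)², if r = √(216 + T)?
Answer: (240 - √62610)²/225 ≈ 0.46421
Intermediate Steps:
u(s) = -16 (u(s) = 4 - 1*20 = 4 - 20 = -16)
T = 934/15 (T = -6*(-79/(3²) + 80/(-50)) = -6*(-79/9 + 80*(-1/50)) = -6*(-79*⅑ - 8/5) = -6*(-79/9 - 8/5) = -6*(-467/45) = 934/15 ≈ 62.267)
r = √62610/15 (r = √(216 + 934/15) = √(4174/15) = √62610/15 ≈ 16.681)
(u(K(5)) + r)² = (-16 + √62610/15)²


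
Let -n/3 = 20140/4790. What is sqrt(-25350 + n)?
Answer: 2*I*sqrt(1454805867)/479 ≈ 159.26*I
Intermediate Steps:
n = -6042/479 (n = -60420/4790 = -3*2014/479 = -6042/479 ≈ -12.614)
sqrt(-25350 + n) = sqrt(-25350 - 6042/479) = sqrt(-12148692/479) = 2*I*sqrt(1454805867)/479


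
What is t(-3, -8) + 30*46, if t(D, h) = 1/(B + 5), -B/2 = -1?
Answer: 9661/7 ≈ 1380.1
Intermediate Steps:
B = 2 (B = -2*(-1) = 2)
t(D, h) = 1/7 (t(D, h) = 1/(2 + 5) = 1/7)
t(-3, -8) + 30*46 = 1/7 + 30*46 = 1/7 + 1380 = 9661/7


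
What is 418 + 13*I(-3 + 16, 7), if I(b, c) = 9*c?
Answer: 1237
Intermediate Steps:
418 + 13*I(-3 + 16, 7) = 418 + 13*(9*7) = 418 + 13*63 = 418 + 819 = 1237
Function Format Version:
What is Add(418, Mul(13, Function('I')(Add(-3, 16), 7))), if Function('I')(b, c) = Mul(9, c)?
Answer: 1237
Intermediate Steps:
Add(418, Mul(13, Function('I')(Add(-3, 16), 7))) = Add(418, Mul(13, Mul(9, 7))) = Add(418, Mul(13, 63)) = Add(418, 819) = 1237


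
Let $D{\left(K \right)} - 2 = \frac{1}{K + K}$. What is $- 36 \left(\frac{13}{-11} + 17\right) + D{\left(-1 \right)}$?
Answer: $- \frac{12495}{22} \approx -567.95$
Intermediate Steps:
$D{\left(K \right)} = 2 + \frac{1}{2 K}$ ($D{\left(K \right)} = 2 + \frac{1}{K + K} = 2 + \frac{1}{2 K}$)
$- 36 \left(\frac{13}{-11} + 17\right) + D{\left(-1 \right)} = - 36 \left(\frac{13}{-11} + 17\right) + \left(2 + \frac{1}{2 \left(-1\right)}\right) = - 36 \left(13 \left(- \frac{1}{11}\right) + 17\right) + \left(2 + \frac{1}{2} \left(-1\right)\right) = - 36 \left(- \frac{13}{11} + 17\right) + \left(2 - \frac{1}{2}\right) = \left(-36\right) \frac{174}{11} + \frac{3}{2} = - \frac{6264}{11} + \frac{3}{2} = - \frac{12495}{22}$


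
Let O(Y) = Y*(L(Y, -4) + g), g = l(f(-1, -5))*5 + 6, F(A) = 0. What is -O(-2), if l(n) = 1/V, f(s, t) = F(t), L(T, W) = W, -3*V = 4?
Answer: -7/2 ≈ -3.5000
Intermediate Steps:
V = -4/3 (V = -1/3*4 = -4/3 ≈ -1.3333)
f(s, t) = 0
l(n) = -3/4 (l(n) = 1/(-4/3) = -3/4)
g = 9/4 (g = -3/4*5 + 6 = -15/4 + 6 = 9/4 ≈ 2.2500)
O(Y) = -7*Y/4 (O(Y) = Y*(-4 + 9/4) = Y*(-7/4) = -7*Y/4)
-O(-2) = -(-7)*(-2)/4 = -1*7/2 = -7/2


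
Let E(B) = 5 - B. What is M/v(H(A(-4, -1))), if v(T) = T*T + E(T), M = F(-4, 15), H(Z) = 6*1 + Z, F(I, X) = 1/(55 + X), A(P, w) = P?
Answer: 1/490 ≈ 0.0020408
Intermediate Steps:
H(Z) = 6 + Z
M = 1/70 (M = 1/(55 + 15) = 1/70 ≈ 0.014286)
v(T) = 5 + T**2 - T (v(T) = T*T + (5 - T) = T**2 + (5 - T) = 5 + T**2 - T)
M/v(H(A(-4, -1))) = 1/(70*(5 + (6 - 4)**2 - (6 - 4))) = 1/(70*(5 + 2**2 - 1*2)) = 1/(70*(5 + 4 - 2)) = (1/70)/7 = (1/70)*(1/7) = 1/490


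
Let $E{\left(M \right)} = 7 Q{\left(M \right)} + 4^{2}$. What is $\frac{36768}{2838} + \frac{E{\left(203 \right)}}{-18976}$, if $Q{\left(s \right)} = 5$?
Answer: $\frac{116260805}{8975648} \approx 12.953$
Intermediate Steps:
$E{\left(M \right)} = 51$ ($E{\left(M \right)} = 7 \cdot 5 + 4^{2} = 35 + 16 = 51$)
$\frac{36768}{2838} + \frac{E{\left(203 \right)}}{-18976} = \frac{36768}{2838} + \frac{51}{-18976} = 36768 \cdot \frac{1}{2838} + 51 \left(- \frac{1}{18976}\right) = \frac{6128}{473} - \frac{51}{18976} = \frac{116260805}{8975648}$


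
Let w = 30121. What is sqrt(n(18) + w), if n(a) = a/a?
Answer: sqrt(30122) ≈ 173.56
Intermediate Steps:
n(a) = 1
sqrt(n(18) + w) = sqrt(1 + 30121) = sqrt(30122)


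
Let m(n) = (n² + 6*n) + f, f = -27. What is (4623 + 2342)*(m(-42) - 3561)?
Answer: -14459340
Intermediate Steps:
m(n) = -27 + n² + 6*n (m(n) = (n² + 6*n) - 27 = -27 + n² + 6*n)
(4623 + 2342)*(m(-42) - 3561) = (4623 + 2342)*((-27 + (-42)² + 6*(-42)) - 3561) = 6965*((-27 + 1764 - 252) - 3561) = 6965*(1485 - 3561) = 6965*(-2076) = -14459340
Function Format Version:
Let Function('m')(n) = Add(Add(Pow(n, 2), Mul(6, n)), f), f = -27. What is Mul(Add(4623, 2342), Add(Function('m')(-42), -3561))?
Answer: -14459340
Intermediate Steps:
Function('m')(n) = Add(-27, Pow(n, 2), Mul(6, n)) (Function('m')(n) = Add(Add(Pow(n, 2), Mul(6, n)), -27) = Add(-27, Pow(n, 2), Mul(6, n)))
Mul(Add(4623, 2342), Add(Function('m')(-42), -3561)) = Mul(Add(4623, 2342), Add(Add(-27, Pow(-42, 2), Mul(6, -42)), -3561)) = Mul(6965, Add(Add(-27, 1764, -252), -3561)) = Mul(6965, Add(1485, -3561)) = Mul(6965, -2076) = -14459340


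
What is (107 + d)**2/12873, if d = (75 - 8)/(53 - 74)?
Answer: 4752400/5676993 ≈ 0.83713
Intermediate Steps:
d = -67/21 (d = 67/(-21) = 67*(-1/21) = -67/21 ≈ -3.1905)
(107 + d)**2/12873 = (107 - 67/21)**2/12873 = (2180/21)**2*(1/12873) = (4752400/441)*(1/12873) = 4752400/5676993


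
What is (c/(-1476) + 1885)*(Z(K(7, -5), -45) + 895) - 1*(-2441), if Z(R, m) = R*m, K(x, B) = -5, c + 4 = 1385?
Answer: 779546849/369 ≈ 2.1126e+6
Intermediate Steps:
c = 1381 (c = -4 + 1385 = 1381)
(c/(-1476) + 1885)*(Z(K(7, -5), -45) + 895) - 1*(-2441) = (1381/(-1476) + 1885)*(-5*(-45) + 895) - 1*(-2441) = (1381*(-1/1476) + 1885)*(225 + 895) + 2441 = (-1381/1476 + 1885)*1120 + 2441 = (2780879/1476)*1120 + 2441 = 778646120/369 + 2441 = 779546849/369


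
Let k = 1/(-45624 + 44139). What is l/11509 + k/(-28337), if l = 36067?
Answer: 1517715421324/484303841505 ≈ 3.1338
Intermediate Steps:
k = -1/1485 (k = 1/(-1485) = -1/1485 ≈ -0.00067340)
l/11509 + k/(-28337) = 36067/11509 - 1/1485/(-28337) = 36067*(1/11509) - 1/1485*(-1/28337) = 36067/11509 + 1/42080445 = 1517715421324/484303841505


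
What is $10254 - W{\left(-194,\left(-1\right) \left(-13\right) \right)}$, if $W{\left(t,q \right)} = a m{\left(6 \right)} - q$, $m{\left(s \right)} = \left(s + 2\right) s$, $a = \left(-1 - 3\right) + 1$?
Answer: $10411$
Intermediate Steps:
$a = -3$ ($a = -4 + 1 = -3$)
$m{\left(s \right)} = s \left(2 + s\right)$ ($m{\left(s \right)} = \left(2 + s\right) s = s \left(2 + s\right)$)
$W{\left(t,q \right)} = -144 - q$ ($W{\left(t,q \right)} = - 3 \cdot 6 \left(2 + 6\right) - q = - 3 \cdot 6 \cdot 8 - q = \left(-3\right) 48 - q = -144 - q$)
$10254 - W{\left(-194,\left(-1\right) \left(-13\right) \right)} = 10254 - \left(-144 - \left(-1\right) \left(-13\right)\right) = 10254 - \left(-144 - 13\right) = 10254 - -157 = 10254 + 157 = 10411$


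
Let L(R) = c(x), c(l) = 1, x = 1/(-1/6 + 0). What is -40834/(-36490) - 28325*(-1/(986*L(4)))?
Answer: 536920787/17989570 ≈ 29.846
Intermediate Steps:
x = -6 (x = 1/(-1*1/6 + 0) = 1/(-1/6 + 0) = 1/(-1/6) = -6)
L(R) = 1
-40834/(-36490) - 28325*(-1/(986*L(4))) = -40834/(-36490) - 28325/(-29*1*34) = -40834*(-1/36490) - 28325/((-29*34)) = 20417/18245 - 28325/(-986) = 20417/18245 - 28325*(-1/986) = 20417/18245 + 28325/986 = 536920787/17989570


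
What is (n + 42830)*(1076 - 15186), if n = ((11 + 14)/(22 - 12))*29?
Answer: -605354275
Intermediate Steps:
n = 145/2 (n = (25/10)*29 = (25*(⅒))*29 = (5/2)*29 = 145/2 ≈ 72.500)
(n + 42830)*(1076 - 15186) = (145/2 + 42830)*(1076 - 15186) = (85805/2)*(-14110) = -605354275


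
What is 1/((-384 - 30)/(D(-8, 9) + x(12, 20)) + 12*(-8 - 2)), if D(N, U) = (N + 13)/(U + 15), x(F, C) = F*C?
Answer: -5765/701736 ≈ -0.0082153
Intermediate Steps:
x(F, C) = C*F
D(N, U) = (13 + N)/(15 + U)
1/((-384 - 30)/(D(-8, 9) + x(12, 20)) + 12*(-8 - 2)) = 1/((-384 - 30)/((13 - 8)/(15 + 9) + 20*12) + 12*(-8 - 2)) = 1/(-414/(5/24 + 240) + 12*(-10)) = 1/(-414/((1/24)*5 + 240) - 120) = 1/(-414/(5/24 + 240) - 120) = 1/(-414/5765/24 - 120) = 1/(-414*24/5765 - 120) = 1/(-9936/5765 - 120) = 1/(-701736/5765) = -5765/701736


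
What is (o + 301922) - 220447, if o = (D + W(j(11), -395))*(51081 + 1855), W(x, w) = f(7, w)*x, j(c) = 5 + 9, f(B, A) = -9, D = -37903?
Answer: -2013021669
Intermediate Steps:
j(c) = 14
W(x, w) = -9*x
o = -2013103144 (o = (-37903 - 9*14)*(51081 + 1855) = (-37903 - 126)*52936 = -38029*52936 = -2013103144)
(o + 301922) - 220447 = (-2013103144 + 301922) - 220447 = -2012801222 - 220447 = -2013021669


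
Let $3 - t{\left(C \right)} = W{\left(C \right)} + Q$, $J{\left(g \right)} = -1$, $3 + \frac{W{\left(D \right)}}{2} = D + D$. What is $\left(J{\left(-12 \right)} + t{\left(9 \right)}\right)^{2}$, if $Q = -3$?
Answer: $625$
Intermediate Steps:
$W{\left(D \right)} = -6 + 4 D$ ($W{\left(D \right)} = -6 + 2 \left(D + D\right) = -6 + 2 \cdot 2 D = -6 + 4 D$)
$t{\left(C \right)} = 12 - 4 C$ ($t{\left(C \right)} = 3 - \left(\left(-6 + 4 C\right) - 3\right) = 3 - \left(-9 + 4 C\right) = 12 - 4 C$)
$\left(J{\left(-12 \right)} + t{\left(9 \right)}\right)^{2} = \left(-1 + \left(12 - 36\right)\right)^{2} = \left(-1 - 24\right)^{2} = \left(-25\right)^{2} = 625$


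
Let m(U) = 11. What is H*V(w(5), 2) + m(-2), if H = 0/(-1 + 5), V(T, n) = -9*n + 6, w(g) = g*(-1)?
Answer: 11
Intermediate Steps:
w(g) = -g
V(T, n) = 6 - 9*n
H = 0 (H = 0/4 = 0*(¼) = 0)
H*V(w(5), 2) + m(-2) = 0*(6 - 9*2) + 11 = 0*(6 - 18) + 11 = 0*(-12) + 11 = 0 + 11 = 11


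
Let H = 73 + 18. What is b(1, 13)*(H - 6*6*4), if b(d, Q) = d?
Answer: -53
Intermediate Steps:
H = 91
b(1, 13)*(H - 6*6*4) = 1*(91 - 6*6*4) = 1*(91 - 36*4) = 1*(91 - 144) = 1*(-53) = -53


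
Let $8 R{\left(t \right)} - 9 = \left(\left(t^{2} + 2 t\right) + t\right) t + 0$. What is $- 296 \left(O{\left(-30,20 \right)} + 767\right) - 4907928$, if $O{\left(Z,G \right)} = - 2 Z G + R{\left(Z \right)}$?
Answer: $-4591393$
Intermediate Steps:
$R{\left(t \right)} = \frac{9}{8} + \frac{t \left(t^{2} + 3 t\right)}{8}$ ($R{\left(t \right)} = \frac{9}{8} + \frac{\left(\left(t^{2} + 2 t\right) + t\right) t + 0}{8} = \frac{9}{8} + \frac{\left(t^{2} + 3 t\right) t + 0}{8} = \frac{9}{8} + \frac{t \left(t^{2} + 3 t\right) + 0}{8} = \frac{9}{8} + \frac{t \left(t^{2} + 3 t\right)}{8}$)
$O{\left(Z,G \right)} = \frac{9}{8} + \frac{Z^{3}}{8} + \frac{3 Z^{2}}{8} - 2 G Z$ ($O{\left(Z,G \right)} = - 2 Z G + \left(\frac{9}{8} + \frac{Z^{3}}{8} + \frac{3 Z^{2}}{8}\right) = - 2 G Z + \left(\frac{9}{8} + \frac{Z^{3}}{8} + \frac{3 Z^{2}}{8}\right) = \frac{9}{8} + \frac{Z^{3}}{8} + \frac{3 Z^{2}}{8} - 2 G Z$)
$- 296 \left(O{\left(-30,20 \right)} + 767\right) - 4907928 = - 296 \left(\left(\frac{9}{8} + \frac{\left(-30\right)^{3}}{8} + \frac{3 \left(-30\right)^{2}}{8} - 40 \left(-30\right)\right) + 767\right) - 4907928 = - 296 \left(\left(\frac{9}{8} + \frac{1}{8} \left(-27000\right) + \frac{3}{8} \cdot 900 + 1200\right) + 767\right) - 4907928 = - 296 \left(\left(\frac{9}{8} - 3375 + \frac{675}{2} + 1200\right) + 767\right) - 4907928 = - 296 \left(- \frac{14691}{8} + 767\right) - 4907928 = \left(-296\right) \left(- \frac{8555}{8}\right) - 4907928 = 316535 - 4907928 = -4591393$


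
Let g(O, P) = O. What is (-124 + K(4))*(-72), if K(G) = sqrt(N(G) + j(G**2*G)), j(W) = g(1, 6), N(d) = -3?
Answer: 8928 - 72*I*sqrt(2) ≈ 8928.0 - 101.82*I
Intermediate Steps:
j(W) = 1
K(G) = I*sqrt(2) (K(G) = sqrt(-3 + 1) = sqrt(-2) = I*sqrt(2))
(-124 + K(4))*(-72) = (-124 + I*sqrt(2))*(-72) = 8928 - 72*I*sqrt(2)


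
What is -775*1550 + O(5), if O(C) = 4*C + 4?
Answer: -1201226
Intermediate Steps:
O(C) = 4 + 4*C
-775*1550 + O(5) = -775*1550 + (4 + 4*5) = -1201250 + (4 + 20) = -1201250 + 24 = -1201226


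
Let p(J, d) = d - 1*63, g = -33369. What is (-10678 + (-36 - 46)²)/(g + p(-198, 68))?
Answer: 1977/16682 ≈ 0.11851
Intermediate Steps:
p(J, d) = -63 + d (p(J, d) = d - 63 = -63 + d)
(-10678 + (-36 - 46)²)/(g + p(-198, 68)) = (-10678 + (-36 - 46)²)/(-33369 + (-63 + 68)) = (-10678 + (-82)²)/(-33369 + 5) = (-10678 + 6724)/(-33364) = -3954*(-1/33364) = 1977/16682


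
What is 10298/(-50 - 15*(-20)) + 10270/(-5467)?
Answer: 26865833/683375 ≈ 39.313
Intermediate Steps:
10298/(-50 - 15*(-20)) + 10270/(-5467) = 10298/(-50 + 300) + 10270*(-1/5467) = 10298/250 - 10270/5467 = 10298*(1/250) - 10270/5467 = 5149/125 - 10270/5467 = 26865833/683375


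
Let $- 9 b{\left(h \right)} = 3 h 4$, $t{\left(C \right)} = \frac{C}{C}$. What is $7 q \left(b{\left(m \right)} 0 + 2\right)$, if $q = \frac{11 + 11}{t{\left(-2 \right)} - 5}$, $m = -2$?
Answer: $-77$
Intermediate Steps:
$t{\left(C \right)} = 1$
$b{\left(h \right)} = - \frac{4 h}{3}$ ($b{\left(h \right)} = - \frac{3 h 4}{9} = - \frac{12 h}{9} = - \frac{4 h}{3}$)
$q = - \frac{11}{2}$ ($q = \frac{11 + 11}{1 - 5} = \frac{22}{-4} = 22 \left(- \frac{1}{4}\right) = - \frac{11}{2} \approx -5.5$)
$7 q \left(b{\left(m \right)} 0 + 2\right) = 7 \left(- \frac{11}{2}\right) \left(\left(- \frac{4}{3}\right) \left(-2\right) 0 + 2\right) = - \frac{77 \left(\frac{8}{3} \cdot 0 + 2\right)}{2} = - \frac{77 \left(0 + 2\right)}{2} = \left(- \frac{77}{2}\right) 2 = -77$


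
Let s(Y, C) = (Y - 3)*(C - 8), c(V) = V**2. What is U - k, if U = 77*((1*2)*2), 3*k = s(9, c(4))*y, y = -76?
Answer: 1524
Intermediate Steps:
s(Y, C) = (-8 + C)*(-3 + Y) (s(Y, C) = (-3 + Y)*(-8 + C) = (-8 + C)*(-3 + Y))
k = -1216 (k = ((24 - 8*9 - 3*4**2 + 4**2*9)*(-76))/3 = ((24 - 72 - 3*16 + 16*9)*(-76))/3 = ((24 - 72 - 48 + 144)*(-76))/3 = (48*(-76))/3 = (1/3)*(-3648) = -1216)
U = 308 (U = 77*(2*2) = 77*4 = 308)
U - k = 308 - 1*(-1216) = 308 + 1216 = 1524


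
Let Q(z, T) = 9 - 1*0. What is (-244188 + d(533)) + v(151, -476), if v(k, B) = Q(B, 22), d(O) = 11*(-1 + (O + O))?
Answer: -232464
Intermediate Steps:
d(O) = -11 + 22*O (d(O) = 11*(-1 + 2*O) = -11 + 22*O)
Q(z, T) = 9 (Q(z, T) = 9 + 0 = 9)
v(k, B) = 9
(-244188 + d(533)) + v(151, -476) = (-244188 + (-11 + 22*533)) + 9 = (-244188 + (-11 + 11726)) + 9 = (-244188 + 11715) + 9 = -232473 + 9 = -232464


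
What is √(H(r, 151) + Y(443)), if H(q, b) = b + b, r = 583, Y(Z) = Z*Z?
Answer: 3*√21839 ≈ 443.34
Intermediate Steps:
Y(Z) = Z²
H(q, b) = 2*b
√(H(r, 151) + Y(443)) = √(2*151 + 443²) = √(302 + 196249) = √196551 = 3*√21839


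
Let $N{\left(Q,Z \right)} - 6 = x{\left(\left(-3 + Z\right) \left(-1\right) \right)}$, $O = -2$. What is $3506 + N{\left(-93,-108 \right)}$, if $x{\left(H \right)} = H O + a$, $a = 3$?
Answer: $3293$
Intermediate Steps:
$x{\left(H \right)} = 3 - 2 H$ ($x{\left(H \right)} = H \left(-2\right) + 3 = - 2 H + 3 = 3 - 2 H$)
$N{\left(Q,Z \right)} = 3 + 2 Z$ ($N{\left(Q,Z \right)} = 6 - \left(-3 + 2 \left(-3 + Z\right) \left(-1\right)\right) = 6 - \left(-3 + 2 \left(3 - Z\right)\right) = 6 + \left(3 + \left(-6 + 2 Z\right)\right) = 6 + \left(-3 + 2 Z\right) = 3 + 2 Z$)
$3506 + N{\left(-93,-108 \right)} = 3506 + \left(3 + 2 \left(-108\right)\right) = 3506 + \left(3 - 216\right) = 3506 - 213 = 3293$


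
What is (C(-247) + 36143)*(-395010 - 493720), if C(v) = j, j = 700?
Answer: -32743479390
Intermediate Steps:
C(v) = 700
(C(-247) + 36143)*(-395010 - 493720) = (700 + 36143)*(-395010 - 493720) = 36843*(-888730) = -32743479390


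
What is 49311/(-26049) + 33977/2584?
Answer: 13292057/1180888 ≈ 11.256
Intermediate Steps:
49311/(-26049) + 33977/2584 = 49311*(-1/26049) + 33977*(1/2584) = -16437/8683 + 33977/2584 = 13292057/1180888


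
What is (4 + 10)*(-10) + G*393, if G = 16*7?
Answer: 43876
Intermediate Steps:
G = 112
(4 + 10)*(-10) + G*393 = (4 + 10)*(-10) + 112*393 = 14*(-10) + 44016 = -140 + 44016 = 43876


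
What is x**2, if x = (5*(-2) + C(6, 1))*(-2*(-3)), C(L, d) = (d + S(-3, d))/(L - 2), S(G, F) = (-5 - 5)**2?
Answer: 33489/4 ≈ 8372.3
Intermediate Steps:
S(G, F) = 100 (S(G, F) = (-10)**2 = 100)
C(L, d) = (100 + d)/(-2 + L) (C(L, d) = (d + 100)/(L - 2) = (100 + d)/(-2 + L))
x = 183/2 (x = (5*(-2) + (100 + 1)/(-2 + 6))*(-2*(-3)) = (-10 + 101/4)*6 = (61/4)*6 = 183/2 ≈ 91.500)
x**2 = (183/2)**2 = 33489/4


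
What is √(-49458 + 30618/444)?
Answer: I*√270454386/74 ≈ 222.24*I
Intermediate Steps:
√(-49458 + 30618/444) = √(-49458 + 30618*(1/444)) = √(-49458 + 5103/74) = √(-3654789/74) = I*√270454386/74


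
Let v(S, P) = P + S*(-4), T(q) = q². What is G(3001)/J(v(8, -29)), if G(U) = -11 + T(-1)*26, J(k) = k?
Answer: -15/61 ≈ -0.24590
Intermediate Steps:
v(S, P) = P - 4*S
G(U) = 15 (G(U) = -11 + (-1)²*26 = -11 + 1*26 = -11 + 26 = 15)
G(3001)/J(v(8, -29)) = 15/(-29 - 4*8) = 15/(-29 - 32) = 15/(-61) = 15*(-1/61) = -15/61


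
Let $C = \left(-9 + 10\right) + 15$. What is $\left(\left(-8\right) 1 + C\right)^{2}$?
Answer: $64$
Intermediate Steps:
$C = 16$ ($C = 1 + 15 = 16$)
$\left(\left(-8\right) 1 + C\right)^{2} = \left(\left(-8\right) 1 + 16\right)^{2} = \left(-8 + 16\right)^{2} = 8^{2} = 64$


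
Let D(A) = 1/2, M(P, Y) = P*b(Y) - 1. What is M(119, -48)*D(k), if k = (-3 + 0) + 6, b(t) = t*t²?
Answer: -13160449/2 ≈ -6.5802e+6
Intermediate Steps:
b(t) = t³
k = 3 (k = -3 + 6 = 3)
M(P, Y) = -1 + P*Y³ (M(P, Y) = P*Y³ - 1 = -1 + P*Y³)
D(A) = ½
M(119, -48)*D(k) = (-1 + 119*(-48)³)*(½) = (-1 + 119*(-110592))*(½) = (-1 - 13160448)*(½) = -13160449*½ = -13160449/2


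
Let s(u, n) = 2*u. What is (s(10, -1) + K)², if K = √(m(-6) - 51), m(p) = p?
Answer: (20 + I*√57)² ≈ 343.0 + 301.99*I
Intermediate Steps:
K = I*√57 (K = √(-6 - 51) = √(-57) = I*√57 ≈ 7.5498*I)
(s(10, -1) + K)² = (2*10 + I*√57)² = (20 + I*√57)²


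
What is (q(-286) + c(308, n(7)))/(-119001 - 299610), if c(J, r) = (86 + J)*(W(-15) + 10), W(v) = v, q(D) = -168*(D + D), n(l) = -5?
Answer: -94126/418611 ≈ -0.22485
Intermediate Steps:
q(D) = -336*D
c(J, r) = -430 - 5*J (c(J, r) = (86 + J)*(-15 + 10) = (86 + J)*(-5) = -430 - 5*J)
(q(-286) + c(308, n(7)))/(-119001 - 299610) = (-336*(-286) + (-430 - 5*308))/(-119001 - 299610) = (96096 + (-430 - 1540))/(-418611) = (96096 - 1970)*(-1/418611) = 94126*(-1/418611) = -94126/418611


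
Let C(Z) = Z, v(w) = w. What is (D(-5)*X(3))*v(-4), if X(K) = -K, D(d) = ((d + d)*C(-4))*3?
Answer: 1440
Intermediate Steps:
D(d) = -24*d (D(d) = ((d + d)*(-4))*3 = ((2*d)*(-4))*3 = -8*d*3 = -24*d)
(D(-5)*X(3))*v(-4) = ((-24*(-5))*(-1*3))*(-4) = (120*(-3))*(-4) = -360*(-4) = 1440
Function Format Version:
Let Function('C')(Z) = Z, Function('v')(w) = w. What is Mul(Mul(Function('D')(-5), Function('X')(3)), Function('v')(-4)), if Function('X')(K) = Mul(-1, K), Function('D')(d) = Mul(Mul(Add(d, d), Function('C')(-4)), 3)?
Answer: 1440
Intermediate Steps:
Function('D')(d) = Mul(-24, d) (Function('D')(d) = Mul(Mul(Add(d, d), -4), 3) = Mul(Mul(Mul(2, d), -4), 3) = Mul(Mul(-8, d), 3) = Mul(-24, d))
Mul(Mul(Function('D')(-5), Function('X')(3)), Function('v')(-4)) = Mul(Mul(Mul(-24, -5), Mul(-1, 3)), -4) = Mul(Mul(120, -3), -4) = Mul(-360, -4) = 1440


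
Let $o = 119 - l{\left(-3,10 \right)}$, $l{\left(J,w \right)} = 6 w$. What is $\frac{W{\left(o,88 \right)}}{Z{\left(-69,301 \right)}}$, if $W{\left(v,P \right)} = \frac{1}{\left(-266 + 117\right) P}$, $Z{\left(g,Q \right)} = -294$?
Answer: $\frac{1}{3854928} \approx 2.5941 \cdot 10^{-7}$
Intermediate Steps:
$o = 59$ ($o = 119 - 6 \cdot 10 = 119 - 60 = 59$)
$W{\left(v,P \right)} = - \frac{1}{149 P}$ ($W{\left(v,P \right)} = \frac{1}{\left(-149\right) P} = - \frac{1}{149 P}$)
$\frac{W{\left(o,88 \right)}}{Z{\left(-69,301 \right)}} = \frac{\left(- \frac{1}{149}\right) \frac{1}{88}}{-294} = \left(- \frac{1}{149}\right) \frac{1}{88} \left(- \frac{1}{294}\right) = \left(- \frac{1}{13112}\right) \left(- \frac{1}{294}\right) = \frac{1}{3854928}$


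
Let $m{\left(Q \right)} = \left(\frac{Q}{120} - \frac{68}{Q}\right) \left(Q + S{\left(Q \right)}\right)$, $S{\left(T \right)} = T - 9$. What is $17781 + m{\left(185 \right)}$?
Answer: $\frac{80829533}{4440} \approx 18205.0$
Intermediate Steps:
$S{\left(T \right)} = -9 + T$
$m{\left(Q \right)} = \left(-9 + 2 Q\right) \left(- \frac{68}{Q} + \frac{Q}{120}\right)$ ($m{\left(Q \right)} = \left(\frac{Q}{120} - \frac{68}{Q}\right) \left(Q + \left(-9 + Q\right)\right) = \left(Q \frac{1}{120} - \frac{68}{Q}\right) \left(-9 + 2 Q\right) = \left(\frac{Q}{120} - \frac{68}{Q}\right) \left(-9 + 2 Q\right) = \left(- \frac{68}{Q} + \frac{Q}{120}\right) \left(-9 + 2 Q\right) = \left(-9 + 2 Q\right) \left(- \frac{68}{Q} + \frac{Q}{120}\right)$)
$17781 + m{\left(185 \right)} = 17781 + \left(-136 + \frac{612}{185} - \frac{111}{8} + \frac{185^{2}}{60}\right) = 17781 + \left(-136 + 612 \cdot \frac{1}{185} - \frac{111}{8} + \frac{1}{60} \cdot 34225\right) = 17781 + \left(-136 + \frac{612}{185} - \frac{111}{8} + \frac{6845}{12}\right) = 17781 + \frac{1881893}{4440} = \frac{80829533}{4440}$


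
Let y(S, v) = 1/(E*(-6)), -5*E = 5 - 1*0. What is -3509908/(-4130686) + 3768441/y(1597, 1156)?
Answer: 46698741196532/2065343 ≈ 2.2611e+7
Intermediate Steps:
E = -1 (E = -(5 - 1*0)/5 = -(5 + 0)/5 = -⅕*5 = -1)
y(S, v) = ⅙ (y(S, v) = 1/(-1*(-6)) = 1/6 = ⅙)
-3509908/(-4130686) + 3768441/y(1597, 1156) = -3509908/(-4130686) + 3768441/(⅙) = -3509908*(-1/4130686) + 3768441*6 = 1754954/2065343 + 22610646 = 46698741196532/2065343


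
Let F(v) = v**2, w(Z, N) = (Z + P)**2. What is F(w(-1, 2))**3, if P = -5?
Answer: 2176782336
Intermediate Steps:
w(Z, N) = (-5 + Z)**2 (w(Z, N) = (Z - 5)**2 = (-5 + Z)**2)
F(w(-1, 2))**3 = (((-5 - 1)**2)**2)**3 = (((-6)**2)**2)**3 = (36**2)**3 = 1296**3 = 2176782336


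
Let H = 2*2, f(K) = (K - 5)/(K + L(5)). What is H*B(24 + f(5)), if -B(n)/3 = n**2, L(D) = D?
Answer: -6912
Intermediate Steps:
f(K) = (-5 + K)/(5 + K) (f(K) = (K - 5)/(K + 5) = (-5 + K)/(5 + K))
H = 4
B(n) = -3*n**2
H*B(24 + f(5)) = 4*(-3*(24 + (-5 + 5)/(5 + 5))**2) = 4*(-3*(24 + 0/10)**2) = 4*(-3*(24 + (1/10)*0)**2) = 4*(-3*(24 + 0)**2) = 4*(-3*24**2) = 4*(-3*576) = 4*(-1728) = -6912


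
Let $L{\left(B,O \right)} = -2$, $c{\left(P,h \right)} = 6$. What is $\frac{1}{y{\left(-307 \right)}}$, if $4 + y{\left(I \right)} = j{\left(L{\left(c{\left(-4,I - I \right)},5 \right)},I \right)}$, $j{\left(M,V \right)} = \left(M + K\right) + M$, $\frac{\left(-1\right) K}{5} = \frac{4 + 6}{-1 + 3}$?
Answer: $- \frac{1}{33} \approx -0.030303$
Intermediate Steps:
$K = -25$ ($K = - 5 \frac{4 + 6}{-1 + 3} = - 5 \cdot \frac{10}{2} = - 5 \cdot 10 \cdot \frac{1}{2} = \left(-5\right) 5 = -25$)
$j{\left(M,V \right)} = -25 + 2 M$ ($j{\left(M,V \right)} = \left(M - 25\right) + M = \left(-25 + M\right) + M = -25 + 2 M$)
$y{\left(I \right)} = -33$ ($y{\left(I \right)} = -4 + \left(-25 + 2 \left(-2\right)\right) = -4 - 29 = -33$)
$\frac{1}{y{\left(-307 \right)}} = \frac{1}{-33} = - \frac{1}{33}$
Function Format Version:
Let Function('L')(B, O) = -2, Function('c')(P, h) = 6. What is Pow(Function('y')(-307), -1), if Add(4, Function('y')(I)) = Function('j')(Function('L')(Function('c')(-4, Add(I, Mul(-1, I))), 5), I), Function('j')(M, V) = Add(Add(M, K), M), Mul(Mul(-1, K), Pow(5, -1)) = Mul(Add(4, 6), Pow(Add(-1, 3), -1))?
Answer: Rational(-1, 33) ≈ -0.030303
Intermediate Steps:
K = -25 (K = Mul(-5, Mul(Add(4, 6), Pow(Add(-1, 3), -1))) = Mul(-5, Mul(10, Pow(2, -1))) = Mul(-5, Mul(10, Rational(1, 2))) = Mul(-5, 5) = -25)
Function('j')(M, V) = Add(-25, Mul(2, M)) (Function('j')(M, V) = Add(Add(M, -25), M) = Add(Add(-25, M), M) = Add(-25, Mul(2, M)))
Function('y')(I) = -33 (Function('y')(I) = Add(-4, Add(-25, Mul(2, -2))) = Add(-4, Add(-25, -4)) = Add(-4, -29) = -33)
Pow(Function('y')(-307), -1) = Pow(-33, -1) = Rational(-1, 33)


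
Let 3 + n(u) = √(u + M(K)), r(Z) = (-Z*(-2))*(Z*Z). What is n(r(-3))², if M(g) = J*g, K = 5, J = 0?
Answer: 9*(1 - I*√6)² ≈ -45.0 - 44.091*I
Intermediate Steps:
r(Z) = 2*Z³ (r(Z) = (2*Z)*Z² = 2*Z³)
M(g) = 0 (M(g) = 0*g = 0)
n(u) = -3 + √u (n(u) = -3 + √(u + 0) = -3 + √u)
n(r(-3))² = (-3 + √(2*(-3)³))² = (-3 + √(2*(-27)))² = (-3 + √(-54))² = (-3 + 3*I*√6)²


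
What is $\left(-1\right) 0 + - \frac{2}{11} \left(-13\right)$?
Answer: $\frac{26}{11} \approx 2.3636$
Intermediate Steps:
$\left(-1\right) 0 + - \frac{2}{11} \left(-13\right) = 0 + \left(-2\right) \frac{1}{11} \left(-13\right) = 0 - - \frac{26}{11} = 0 + \frac{26}{11} = \frac{26}{11}$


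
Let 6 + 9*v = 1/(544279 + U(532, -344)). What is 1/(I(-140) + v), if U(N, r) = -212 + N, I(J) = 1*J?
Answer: -4901391/689462333 ≈ -0.0071090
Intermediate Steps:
I(J) = J
v = -3267593/4901391 (v = -⅔ + 1/(9*(544279 + (-212 + 532))) = -⅔ + 1/(9*(544279 + 320)) = -⅔ + (⅑)/544599 = -⅔ + (⅑)*(1/544599) = -⅔ + 1/4901391 = -3267593/4901391 ≈ -0.66667)
1/(I(-140) + v) = 1/(-140 - 3267593/4901391) = 1/(-689462333/4901391) = -4901391/689462333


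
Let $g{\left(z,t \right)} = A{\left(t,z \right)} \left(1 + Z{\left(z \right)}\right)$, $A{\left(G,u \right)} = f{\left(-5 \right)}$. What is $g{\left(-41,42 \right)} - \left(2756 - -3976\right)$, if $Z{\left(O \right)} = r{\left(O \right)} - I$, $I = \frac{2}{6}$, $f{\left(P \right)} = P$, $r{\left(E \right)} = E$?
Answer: $- \frac{19591}{3} \approx -6530.3$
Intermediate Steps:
$I = \frac{1}{3}$ ($I = 2 \cdot \frac{1}{6} = \frac{1}{3} \approx 0.33333$)
$A{\left(G,u \right)} = -5$
$Z{\left(O \right)} = - \frac{1}{3} + O$ ($Z{\left(O \right)} = O - \frac{1}{3} = - \frac{1}{3} + O$)
$g{\left(z,t \right)} = - \frac{10}{3} - 5 z$ ($g{\left(z,t \right)} = - 5 \left(1 + \left(- \frac{1}{3} + z\right)\right) = - 5 \left(\frac{2}{3} + z\right) = - \frac{10}{3} - 5 z$)
$g{\left(-41,42 \right)} - \left(2756 - -3976\right) = \left(- \frac{10}{3} - -205\right) - \left(2756 - -3976\right) = \left(- \frac{10}{3} + 205\right) - \left(2756 + 3976\right) = \frac{605}{3} - 6732 = - \frac{19591}{3}$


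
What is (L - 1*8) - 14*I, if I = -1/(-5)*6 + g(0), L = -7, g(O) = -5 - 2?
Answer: 331/5 ≈ 66.200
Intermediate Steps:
g(O) = -7
I = -29/5 (I = -1/(-5)*6 - 7 = -1*(-⅕)*6 - 7 = (⅕)*6 - 7 = 6/5 - 7 = -29/5 ≈ -5.8000)
(L - 1*8) - 14*I = (-7 - 1*8) - 14*(-29/5) = (-7 - 8) + 406/5 = -15 + 406/5 = 331/5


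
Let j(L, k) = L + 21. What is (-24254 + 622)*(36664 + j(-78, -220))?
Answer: -865096624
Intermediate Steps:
j(L, k) = 21 + L
(-24254 + 622)*(36664 + j(-78, -220)) = (-24254 + 622)*(36664 + (21 - 78)) = -23632*(36664 - 57) = -23632*36607 = -865096624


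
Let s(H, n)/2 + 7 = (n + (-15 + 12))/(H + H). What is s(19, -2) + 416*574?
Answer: 4536625/19 ≈ 2.3877e+5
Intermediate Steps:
s(H, n) = -14 + (-3 + n)/H (s(H, n) = -14 + 2*((n + (-15 + 12))/(H + H)) = -14 + 2*((n - 3)/((2*H))) = -14 + 2*((-3 + n)*(1/(2*H))) = -14 + 2*((-3 + n)/(2*H)) = -14 + (-3 + n)/H)
s(19, -2) + 416*574 = (-3 - 2 - 14*19)/19 + 416*574 = (-3 - 2 - 266)/19 + 238784 = (1/19)*(-271) + 238784 = -271/19 + 238784 = 4536625/19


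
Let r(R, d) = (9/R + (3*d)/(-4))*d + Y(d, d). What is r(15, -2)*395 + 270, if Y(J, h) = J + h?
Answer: -2969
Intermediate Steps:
r(R, d) = 2*d + d*(9/R - 3*d/4) (r(R, d) = (9/R + (3*d)/(-4))*d + (d + d) = (9/R + (3*d)*(-1/4))*d + 2*d = (9/R - 3*d/4)*d + 2*d = d*(9/R - 3*d/4) + 2*d = 2*d + d*(9/R - 3*d/4))
r(15, -2)*395 + 270 = ((1/4)*(-2)*(36 + 15*(8 - 3*(-2)))/15)*395 + 270 = ((1/4)*(-2)*(1/15)*(36 + 15*(8 + 6)))*395 + 270 = ((1/4)*(-2)*(1/15)*(36 + 15*14))*395 + 270 = ((1/4)*(-2)*(1/15)*(36 + 210))*395 + 270 = ((1/4)*(-2)*(1/15)*246)*395 + 270 = -41/5*395 + 270 = -3239 + 270 = -2969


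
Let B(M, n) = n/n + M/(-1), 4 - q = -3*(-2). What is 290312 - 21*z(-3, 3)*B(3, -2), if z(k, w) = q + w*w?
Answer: 290606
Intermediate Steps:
q = -2 (q = 4 - (-3)*(-2) = 4 - 1*6 = 4 - 6 = -2)
z(k, w) = -2 + w² (z(k, w) = -2 + w*w = -2 + w²)
B(M, n) = 1 - M (B(M, n) = 1 + M*(-1) = 1 - M)
290312 - 21*z(-3, 3)*B(3, -2) = 290312 - 21*(-2 + 3²)*(1 - 1*3) = 290312 - 21*(-2 + 9)*(1 - 3) = 290312 - 21*7*(-2) = 290312 - 147*(-2) = 290312 - 1*(-294) = 290312 + 294 = 290606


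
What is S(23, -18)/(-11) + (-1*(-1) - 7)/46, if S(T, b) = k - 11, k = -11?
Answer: 43/23 ≈ 1.8696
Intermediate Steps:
S(T, b) = -22 (S(T, b) = -11 - 11 = -22)
S(23, -18)/(-11) + (-1*(-1) - 7)/46 = -22/(-11) + (-1*(-1) - 7)/46 = -22*(-1/11) + (1 - 7)*(1/46) = 2 - 6*1/46 = 2 - 3/23 = 43/23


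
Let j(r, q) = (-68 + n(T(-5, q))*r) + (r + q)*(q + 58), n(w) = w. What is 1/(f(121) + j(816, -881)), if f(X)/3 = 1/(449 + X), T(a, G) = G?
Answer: -190/126439109 ≈ -1.5027e-6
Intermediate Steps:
f(X) = 3/(449 + X)
j(r, q) = -68 + q*r + (58 + q)*(q + r) (j(r, q) = (-68 + q*r) + (r + q)*(q + 58) = (-68 + q*r) + (q + r)*(58 + q) = (-68 + q*r) + (58 + q)*(q + r) = -68 + q*r + (58 + q)*(q + r))
1/(f(121) + j(816, -881)) = 1/(3/(449 + 121) + (-68 + (-881)² + 58*(-881) + 58*816 + 2*(-881)*816)) = 1/(3/570 + (-68 + 776161 - 51098 + 47328 - 1437792)) = 1/(3*(1/570) - 665469) = 1/(1/190 - 665469) = 1/(-126439109/190) = -190/126439109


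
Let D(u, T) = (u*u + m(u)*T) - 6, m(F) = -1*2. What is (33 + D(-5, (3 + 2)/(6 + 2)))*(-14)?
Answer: -1421/2 ≈ -710.50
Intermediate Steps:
m(F) = -2
D(u, T) = -6 + u**2 - 2*T (D(u, T) = (u*u - 2*T) - 6 = (u**2 - 2*T) - 6 = -6 + u**2 - 2*T)
(33 + D(-5, (3 + 2)/(6 + 2)))*(-14) = (33 + (-6 + (-5)**2 - 2*(3 + 2)/(6 + 2)))*(-14) = (33 + (-6 + 25 - 10/8))*(-14) = (33 + (-6 + 25 - 2*5/8))*(-14) = (33 + (-6 + 25 - 5/4))*(-14) = (33 + 71/4)*(-14) = (203/4)*(-14) = -1421/2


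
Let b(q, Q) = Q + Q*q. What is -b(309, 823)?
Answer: -255130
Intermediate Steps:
-b(309, 823) = -823*(1 + 309) = -823*310 = -1*255130 = -255130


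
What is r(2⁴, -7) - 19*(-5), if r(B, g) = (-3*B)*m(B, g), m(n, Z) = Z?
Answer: 431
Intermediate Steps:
r(B, g) = -3*B*g (r(B, g) = (-3*B)*g = -3*B*g)
r(2⁴, -7) - 19*(-5) = -3*2⁴*(-7) - 19*(-5) = -3*16*(-7) + 95 = 336 + 95 = 431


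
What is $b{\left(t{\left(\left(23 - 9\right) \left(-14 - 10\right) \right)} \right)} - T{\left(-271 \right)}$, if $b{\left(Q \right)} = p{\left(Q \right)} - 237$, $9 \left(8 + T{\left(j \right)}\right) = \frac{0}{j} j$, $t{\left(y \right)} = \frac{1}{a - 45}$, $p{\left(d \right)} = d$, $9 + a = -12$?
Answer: $- \frac{15115}{66} \approx -229.02$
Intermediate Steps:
$a = -21$ ($a = -9 - 12 = -21$)
$t{\left(y \right)} = - \frac{1}{66}$ ($t{\left(y \right)} = \frac{1}{-21 - 45} = \frac{1}{-66} = - \frac{1}{66}$)
$T{\left(j \right)} = -8$ ($T{\left(j \right)} = -8 + \frac{\frac{0}{j} j}{9} = -8 + \frac{0 j}{9} = -8 + \frac{1}{9} \cdot 0 = -8 + 0 = -8$)
$b{\left(Q \right)} = -237 + Q$ ($b{\left(Q \right)} = Q - 237 = -237 + Q$)
$b{\left(t{\left(\left(23 - 9\right) \left(-14 - 10\right) \right)} \right)} - T{\left(-271 \right)} = \left(-237 - \frac{1}{66}\right) - -8 = - \frac{15643}{66} + 8 = - \frac{15115}{66}$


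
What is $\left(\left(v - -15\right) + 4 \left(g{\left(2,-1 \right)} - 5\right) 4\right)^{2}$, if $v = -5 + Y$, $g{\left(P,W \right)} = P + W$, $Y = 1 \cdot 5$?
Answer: $2401$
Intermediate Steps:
$Y = 5$
$v = 0$ ($v = -5 + 5 = 0$)
$\left(\left(v - -15\right) + 4 \left(g{\left(2,-1 \right)} - 5\right) 4\right)^{2} = \left(\left(0 - -15\right) + 4 \left(\left(2 - 1\right) - 5\right) 4\right)^{2} = \left(\left(0 + 15\right) + 4 \left(1 - 5\right) 4\right)^{2} = \left(15 + 4 \left(-4\right) 4\right)^{2} = \left(15 - 64\right)^{2} = \left(-49\right)^{2} = 2401$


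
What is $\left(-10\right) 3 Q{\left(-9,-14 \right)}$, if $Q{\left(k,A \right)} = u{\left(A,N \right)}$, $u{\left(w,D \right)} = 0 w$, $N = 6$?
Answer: $0$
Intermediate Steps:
$u{\left(w,D \right)} = 0$
$Q{\left(k,A \right)} = 0$
$\left(-10\right) 3 Q{\left(-9,-14 \right)} = \left(-10\right) 3 \cdot 0 = \left(-30\right) 0 = 0$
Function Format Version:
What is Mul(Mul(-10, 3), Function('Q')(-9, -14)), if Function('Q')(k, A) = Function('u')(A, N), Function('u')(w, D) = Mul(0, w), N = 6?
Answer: 0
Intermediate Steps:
Function('u')(w, D) = 0
Function('Q')(k, A) = 0
Mul(Mul(-10, 3), Function('Q')(-9, -14)) = Mul(Mul(-10, 3), 0) = Mul(-30, 0) = 0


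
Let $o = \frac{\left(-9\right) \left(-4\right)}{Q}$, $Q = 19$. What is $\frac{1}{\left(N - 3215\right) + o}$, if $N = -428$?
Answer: $- \frac{19}{69181} \approx -0.00027464$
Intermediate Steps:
$o = \frac{36}{19}$ ($o = \frac{\left(-9\right) \left(-4\right)}{19} = 36 \cdot \frac{1}{19} = \frac{36}{19} \approx 1.8947$)
$\frac{1}{\left(N - 3215\right) + o} = \frac{1}{\left(-428 - 3215\right) + \frac{36}{19}} = \frac{1}{-3643 + \frac{36}{19}} = \frac{1}{- \frac{69181}{19}} = - \frac{19}{69181}$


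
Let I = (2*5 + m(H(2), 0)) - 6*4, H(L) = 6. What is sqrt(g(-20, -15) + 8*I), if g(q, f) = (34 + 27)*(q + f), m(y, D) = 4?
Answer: I*sqrt(2215) ≈ 47.064*I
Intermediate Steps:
g(q, f) = 61*f + 61*q (g(q, f) = 61*(f + q) = 61*f + 61*q)
I = -10 (I = (2*5 + 4) - 6*4 = (10 + 4) - 24 = 14 - 24 = -10)
sqrt(g(-20, -15) + 8*I) = sqrt((61*(-15) + 61*(-20)) + 8*(-10)) = sqrt((-915 - 1220) - 80) = sqrt(-2135 - 80) = sqrt(-2215) = I*sqrt(2215)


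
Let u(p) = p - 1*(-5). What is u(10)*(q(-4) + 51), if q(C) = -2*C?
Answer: 885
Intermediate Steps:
u(p) = 5 + p (u(p) = p + 5 = 5 + p)
u(10)*(q(-4) + 51) = (5 + 10)*(-2*(-4) + 51) = 15*(8 + 51) = 15*59 = 885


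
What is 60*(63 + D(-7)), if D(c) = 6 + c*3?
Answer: 2880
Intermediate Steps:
D(c) = 6 + 3*c
60*(63 + D(-7)) = 60*(63 + (6 + 3*(-7))) = 60*(63 + (6 - 21)) = 60*(63 - 15) = 60*48 = 2880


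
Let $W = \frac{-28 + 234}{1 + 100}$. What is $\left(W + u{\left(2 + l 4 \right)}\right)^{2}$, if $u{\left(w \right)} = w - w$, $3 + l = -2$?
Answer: $\frac{42436}{10201} \approx 4.16$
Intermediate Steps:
$l = -5$ ($l = -3 - 2 = -5$)
$W = \frac{206}{101} \approx 2.0396$
$u{\left(w \right)} = 0$
$\left(W + u{\left(2 + l 4 \right)}\right)^{2} = \left(\frac{206}{101} + 0\right)^{2} = \left(\frac{206}{101}\right)^{2} = \frac{42436}{10201}$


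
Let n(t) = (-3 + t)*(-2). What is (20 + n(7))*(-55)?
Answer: -660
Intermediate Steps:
n(t) = 6 - 2*t
(20 + n(7))*(-55) = (20 + (6 - 2*7))*(-55) = (20 + (6 - 14))*(-55) = (20 - 8)*(-55) = 12*(-55) = -660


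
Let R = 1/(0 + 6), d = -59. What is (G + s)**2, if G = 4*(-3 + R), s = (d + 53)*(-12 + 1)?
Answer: 26896/9 ≈ 2988.4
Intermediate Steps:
R = 1/6 ≈ 0.16667
s = 66 (s = (-59 + 53)*(-12 + 1) = -6*(-11) = 66)
G = -34/3 (G = 4*(-3 + 1/6) = 4*(-17/6) = -34/3 ≈ -11.333)
(G + s)**2 = (-34/3 + 66)**2 = (164/3)**2 = 26896/9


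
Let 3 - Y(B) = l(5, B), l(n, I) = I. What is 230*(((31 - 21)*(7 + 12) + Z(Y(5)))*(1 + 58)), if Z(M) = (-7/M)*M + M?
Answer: 2456170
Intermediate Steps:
Y(B) = 3 - B
Z(M) = -7 + M
230*(((31 - 21)*(7 + 12) + Z(Y(5)))*(1 + 58)) = 230*(((31 - 21)*(7 + 12) + (-7 + (3 - 1*5)))*(1 + 58)) = 230*((10*19 + (-7 + (3 - 5)))*59) = 230*((190 + (-7 - 2))*59) = 230*((190 - 9)*59) = 230*(181*59) = 230*10679 = 2456170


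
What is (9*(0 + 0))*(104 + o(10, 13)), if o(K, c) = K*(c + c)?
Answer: 0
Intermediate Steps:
o(K, c) = 2*K*c (o(K, c) = K*(2*c) = 2*K*c)
(9*(0 + 0))*(104 + o(10, 13)) = (9*(0 + 0))*(104 + 2*10*13) = (9*0)*(104 + 260) = 0*364 = 0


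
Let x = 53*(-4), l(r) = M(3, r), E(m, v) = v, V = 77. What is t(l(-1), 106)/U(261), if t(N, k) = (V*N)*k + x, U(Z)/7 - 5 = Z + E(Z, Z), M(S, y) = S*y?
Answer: -24698/3689 ≈ -6.6950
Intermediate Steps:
l(r) = 3*r
x = -212
U(Z) = 35 + 14*Z (U(Z) = 35 + 7*(Z + Z) = 35 + 7*(2*Z) = 35 + 14*Z)
t(N, k) = -212 + 77*N*k (t(N, k) = (77*N)*k - 212 = 77*N*k - 212 = -212 + 77*N*k)
t(l(-1), 106)/U(261) = (-212 + 77*(3*(-1))*106)/(35 + 14*261) = (-212 + 77*(-3)*106)/(35 + 3654) = (-212 - 24486)/3689 = -24698*1/3689 = -24698/3689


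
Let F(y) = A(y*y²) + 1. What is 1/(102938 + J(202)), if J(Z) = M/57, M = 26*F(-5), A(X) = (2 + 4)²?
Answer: 57/5868428 ≈ 9.7130e-6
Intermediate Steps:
A(X) = 36 (A(X) = 6² = 36)
F(y) = 37 (F(y) = 36 + 1 = 37)
M = 962 (M = 26*37 = 962)
J(Z) = 962/57
1/(102938 + J(202)) = 1/(102938 + 962/57) = 1/(5868428/57) = 57/5868428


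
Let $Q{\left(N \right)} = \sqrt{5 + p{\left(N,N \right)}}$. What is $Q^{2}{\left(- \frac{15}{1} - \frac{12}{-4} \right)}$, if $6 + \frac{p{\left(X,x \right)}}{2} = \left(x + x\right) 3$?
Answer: $-151$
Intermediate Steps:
$p{\left(X,x \right)} = -12 + 12 x$ ($p{\left(X,x \right)} = -12 + 2 \left(x + x\right) 3 = -12 + 2 \cdot 2 x 3 = -12 + 2 \cdot 6 x = -12 + 12 x$)
$Q{\left(N \right)} = \sqrt{-7 + 12 N}$ ($Q{\left(N \right)} = \sqrt{5 + \left(-12 + 12 N\right)} = \sqrt{-7 + 12 N}$)
$Q^{2}{\left(- \frac{15}{1} - \frac{12}{-4} \right)} = \left(\sqrt{-7 + 12 \left(- \frac{15}{1} - \frac{12}{-4}\right)}\right)^{2} = \left(\sqrt{-7 + 12 \left(\left(-15\right) 1 - -3\right)}\right)^{2} = \left(\sqrt{-7 + 12 \left(-15 + 3\right)}\right)^{2} = \left(\sqrt{-7 + 12 \left(-12\right)}\right)^{2} = \left(\sqrt{-7 - 144}\right)^{2} = \left(\sqrt{-151}\right)^{2} = \left(i \sqrt{151}\right)^{2} = -151$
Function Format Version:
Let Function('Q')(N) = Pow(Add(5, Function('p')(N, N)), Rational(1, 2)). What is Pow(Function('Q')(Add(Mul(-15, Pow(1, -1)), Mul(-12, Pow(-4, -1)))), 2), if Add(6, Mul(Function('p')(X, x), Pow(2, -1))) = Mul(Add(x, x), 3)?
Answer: -151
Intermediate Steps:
Function('p')(X, x) = Add(-12, Mul(12, x)) (Function('p')(X, x) = Add(-12, Mul(2, Mul(Add(x, x), 3))) = Add(-12, Mul(2, Mul(Mul(2, x), 3))) = Add(-12, Mul(2, Mul(6, x))) = Add(-12, Mul(12, x)))
Function('Q')(N) = Pow(Add(-7, Mul(12, N)), Rational(1, 2)) (Function('Q')(N) = Pow(Add(5, Add(-12, Mul(12, N))), Rational(1, 2)) = Pow(Add(-7, Mul(12, N)), Rational(1, 2)))
Pow(Function('Q')(Add(Mul(-15, Pow(1, -1)), Mul(-12, Pow(-4, -1)))), 2) = Pow(Pow(Add(-7, Mul(12, Add(Mul(-15, Pow(1, -1)), Mul(-12, Pow(-4, -1))))), Rational(1, 2)), 2) = Pow(Pow(Add(-7, Mul(12, Add(Mul(-15, 1), Mul(-12, Rational(-1, 4))))), Rational(1, 2)), 2) = Pow(Pow(Add(-7, Mul(12, Add(-15, 3))), Rational(1, 2)), 2) = Pow(Pow(Add(-7, Mul(12, -12)), Rational(1, 2)), 2) = Pow(Pow(Add(-7, -144), Rational(1, 2)), 2) = Pow(Pow(-151, Rational(1, 2)), 2) = Pow(Mul(I, Pow(151, Rational(1, 2))), 2) = -151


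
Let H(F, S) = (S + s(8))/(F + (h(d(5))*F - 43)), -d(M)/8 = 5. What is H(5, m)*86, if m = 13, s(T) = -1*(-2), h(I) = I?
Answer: -645/119 ≈ -5.4202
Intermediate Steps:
d(M) = -40 (d(M) = -8*5 = -40)
s(T) = 2
H(F, S) = (2 + S)/(-43 - 39*F) (H(F, S) = (S + 2)/(F + (-40*F - 43)) = (2 + S)/(F + (-43 - 40*F)) = (2 + S)/(-43 - 39*F))
H(5, m)*86 = ((2 + 13)/(-43 - 39*5))*86 = (15/(-43 - 195))*86 = (15/(-238))*86 = -1/238*15*86 = -15/238*86 = -645/119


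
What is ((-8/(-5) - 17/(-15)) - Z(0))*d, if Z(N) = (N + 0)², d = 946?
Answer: 38786/15 ≈ 2585.7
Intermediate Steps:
Z(N) = N²
((-8/(-5) - 17/(-15)) - Z(0))*d = ((-8/(-5) - 17/(-15)) - 1*0²)*946 = ((-8*(-⅕) - 17*(-1/15)) - 1*0)*946 = ((8/5 + 17/15) + 0)*946 = (41/15 + 0)*946 = (41/15)*946 = 38786/15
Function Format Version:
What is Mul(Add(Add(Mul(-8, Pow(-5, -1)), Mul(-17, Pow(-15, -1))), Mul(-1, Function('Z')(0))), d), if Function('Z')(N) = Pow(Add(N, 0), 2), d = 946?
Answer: Rational(38786, 15) ≈ 2585.7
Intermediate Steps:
Function('Z')(N) = Pow(N, 2)
Mul(Add(Add(Mul(-8, Pow(-5, -1)), Mul(-17, Pow(-15, -1))), Mul(-1, Function('Z')(0))), d) = Mul(Add(Add(Mul(-8, Pow(-5, -1)), Mul(-17, Pow(-15, -1))), Mul(-1, Pow(0, 2))), 946) = Mul(Add(Add(Mul(-8, Rational(-1, 5)), Mul(-17, Rational(-1, 15))), Mul(-1, 0)), 946) = Mul(Add(Add(Rational(8, 5), Rational(17, 15)), 0), 946) = Mul(Add(Rational(41, 15), 0), 946) = Mul(Rational(41, 15), 946) = Rational(38786, 15)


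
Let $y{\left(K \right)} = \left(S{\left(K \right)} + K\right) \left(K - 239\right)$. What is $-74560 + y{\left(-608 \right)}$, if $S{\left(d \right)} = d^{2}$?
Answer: $-312664992$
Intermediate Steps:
$y{\left(K \right)} = \left(-239 + K\right) \left(K + K^{2}\right)$ ($y{\left(K \right)} = \left(K^{2} + K\right) \left(K - 239\right) = \left(K + K^{2}\right) \left(-239 + K\right) = \left(-239 + K\right) \left(K + K^{2}\right)$)
$-74560 + y{\left(-608 \right)} = -74560 - 608 \left(-239 + \left(-608\right)^{2} - -144704\right) = -74560 - 608 \left(-239 + 369664 + 144704\right) = -74560 - 312590432 = -312664992$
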